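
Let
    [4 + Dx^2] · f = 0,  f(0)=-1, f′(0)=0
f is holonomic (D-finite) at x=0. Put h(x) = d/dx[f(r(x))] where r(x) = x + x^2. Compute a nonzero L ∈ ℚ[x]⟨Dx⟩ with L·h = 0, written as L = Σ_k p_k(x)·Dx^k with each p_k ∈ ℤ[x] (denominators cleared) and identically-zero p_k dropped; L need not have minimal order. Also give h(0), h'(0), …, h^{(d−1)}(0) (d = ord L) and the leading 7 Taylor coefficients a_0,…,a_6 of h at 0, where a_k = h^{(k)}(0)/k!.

f: a_k = -1, 0, 2, 0, -2/3, 0, 4/45, …
Change of var in L_f (x↦r) gives L₀.
h=h₀': d/dx-closure on L₀ ⇒ L.
L = (16 + 32·x + 96·x^2 + 128·x^3 + 64·x^4) + (-6 - 12·x)·Dx + (1 + 4·x + 4·x^2)·Dx^2  (order 2).
h: a_k = 0, 4, 12, 16/3, -40/3, -352/15, -224/15, …
ICs: h(0) = 0, h′(0) = 4.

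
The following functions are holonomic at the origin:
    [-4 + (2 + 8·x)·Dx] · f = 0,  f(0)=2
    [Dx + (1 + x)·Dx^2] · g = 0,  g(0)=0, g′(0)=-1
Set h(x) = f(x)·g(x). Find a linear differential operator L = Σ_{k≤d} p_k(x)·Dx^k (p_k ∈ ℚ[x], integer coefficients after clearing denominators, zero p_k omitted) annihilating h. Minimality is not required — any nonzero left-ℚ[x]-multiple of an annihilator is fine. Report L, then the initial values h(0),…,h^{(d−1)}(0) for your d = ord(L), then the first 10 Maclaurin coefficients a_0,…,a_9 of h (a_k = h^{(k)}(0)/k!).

L = (10 + 4·x) + (-3 - 12·x)·Dx + (1 + 9·x + 24·x^2 + 16·x^3)·Dx^2  (order 2).
h: a_k = 0, -2, -3, 16/3, -65/6, 389/15, -1052/15, 21614/105, -268067/420, 259079/126, …
ICs: h(0) = 0, h′(0) = -2.

f: a_k = 2, 4, -4, 8, -20, 56, -168, 528, -1716, 5720, …
g: a_k = 0, -1, 1/2, -1/3, 1/4, -1/5, 1/6, -1/7, 1/8, -1/9, …
Sym-product of L_f,L_g gives L₀ (≤ ord 2).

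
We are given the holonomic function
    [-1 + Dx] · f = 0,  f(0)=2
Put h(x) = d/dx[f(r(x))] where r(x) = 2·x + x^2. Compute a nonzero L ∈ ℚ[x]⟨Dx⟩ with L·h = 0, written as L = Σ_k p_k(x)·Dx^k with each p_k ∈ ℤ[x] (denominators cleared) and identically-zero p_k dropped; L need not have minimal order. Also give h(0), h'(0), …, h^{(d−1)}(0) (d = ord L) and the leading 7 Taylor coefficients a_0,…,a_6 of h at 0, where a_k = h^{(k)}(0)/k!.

f: a_k = 2, 2, 1, 1/3, 1/12, 1/60, 1/360, …
Change of var in L_f (x↦r) gives L₀.
h=h₀': d/dx-closure on L₀ ⇒ L.
L = (3 + 4·x + 2·x^2) + (-1 - x)·Dx  (order 1).
h: a_k = 4, 12, 20, 76/3, 26, 346/15, 814/45, …
ICs: h(0) = 4.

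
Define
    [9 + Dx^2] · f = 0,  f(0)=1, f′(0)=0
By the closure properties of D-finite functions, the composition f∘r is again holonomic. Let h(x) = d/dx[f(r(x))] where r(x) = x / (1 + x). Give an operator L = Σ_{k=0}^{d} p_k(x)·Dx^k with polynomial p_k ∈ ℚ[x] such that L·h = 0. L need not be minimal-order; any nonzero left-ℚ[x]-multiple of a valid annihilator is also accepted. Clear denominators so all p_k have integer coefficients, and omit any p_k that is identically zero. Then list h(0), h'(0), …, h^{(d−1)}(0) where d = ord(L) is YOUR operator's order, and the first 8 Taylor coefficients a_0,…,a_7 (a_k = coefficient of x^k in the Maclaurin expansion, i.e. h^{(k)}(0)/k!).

f: a_k = 1, 0, -9/2, 0, 27/8, 0, -81/80, 0, …
L₀ from L_f via x↦r, Dx↦r'^{-1}Dx.
Differentiate: ansatz ord ≤ ord L₀ ⇒ L.
L = (15 + 12·x + 6·x^2) + (6 + 18·x + 18·x^2 + 6·x^3)·Dx + (1 + 4·x + 6·x^2 + 4·x^3 + x^4)·Dx^2  (order 2).
h: a_k = 0, -9, 27, -81/2, 45/2, 2457/40, -9639/40, 293553/560, …
ICs: h(0) = 0, h′(0) = -9.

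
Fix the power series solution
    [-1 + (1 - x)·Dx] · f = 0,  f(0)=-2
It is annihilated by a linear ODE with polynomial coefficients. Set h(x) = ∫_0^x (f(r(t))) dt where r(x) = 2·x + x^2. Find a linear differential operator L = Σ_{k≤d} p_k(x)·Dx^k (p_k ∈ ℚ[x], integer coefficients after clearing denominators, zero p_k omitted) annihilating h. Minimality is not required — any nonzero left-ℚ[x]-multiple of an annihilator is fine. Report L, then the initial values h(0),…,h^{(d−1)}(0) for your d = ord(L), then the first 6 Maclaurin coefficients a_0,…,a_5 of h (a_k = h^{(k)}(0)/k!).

f: a_k = -2, -2, -2, -2, -2, -2, …
L₀ from L_f via x↦r, Dx↦r'^{-1}Dx.
Integrate: L := L₀·Dx.
L = (2 + 2·x)·Dx + (-1 + 2·x + x^2)·Dx^2  (order 2).
h: a_k = 0, -2, -2, -10/3, -6, -58/5, …
ICs: h(0) = 0, h′(0) = -2.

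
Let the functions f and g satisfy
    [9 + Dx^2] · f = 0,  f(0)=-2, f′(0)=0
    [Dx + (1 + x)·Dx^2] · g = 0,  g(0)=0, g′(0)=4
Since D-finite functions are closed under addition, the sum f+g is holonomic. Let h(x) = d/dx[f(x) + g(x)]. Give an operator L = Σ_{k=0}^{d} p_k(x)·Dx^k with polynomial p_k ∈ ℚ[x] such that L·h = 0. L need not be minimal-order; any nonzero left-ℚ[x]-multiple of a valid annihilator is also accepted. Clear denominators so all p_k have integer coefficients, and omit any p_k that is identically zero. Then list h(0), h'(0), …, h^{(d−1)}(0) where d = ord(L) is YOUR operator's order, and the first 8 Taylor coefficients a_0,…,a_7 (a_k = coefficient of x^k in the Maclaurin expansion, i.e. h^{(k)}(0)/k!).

L = (135 + 162·x + 81·x^2) + (99 + 261·x + 243·x^2 + 81·x^3)·Dx + (15 + 18·x + 9·x^2)·Dx^2 + (11 + 29·x + 27·x^2 + 9·x^3)·Dx^3  (order 3).
h: a_k = 4, 14, 4, -31, 4, 163/20, 4, -1849/280, …
ICs: h(0) = 4, h′(0) = 14, h′′(0) = 8.

f: a_k = -2, 0, 9, 0, -27/4, 0, 81/40, 0, …
g: a_k = 0, 4, -2, 4/3, -1, 4/5, -2/3, 4/7, …
Sum ⇒ L₀ = lclm(L_f,L_g) in ℚ(x)⟨Dx⟩.
h₀' ⇒ L via d/dx closure of L₀.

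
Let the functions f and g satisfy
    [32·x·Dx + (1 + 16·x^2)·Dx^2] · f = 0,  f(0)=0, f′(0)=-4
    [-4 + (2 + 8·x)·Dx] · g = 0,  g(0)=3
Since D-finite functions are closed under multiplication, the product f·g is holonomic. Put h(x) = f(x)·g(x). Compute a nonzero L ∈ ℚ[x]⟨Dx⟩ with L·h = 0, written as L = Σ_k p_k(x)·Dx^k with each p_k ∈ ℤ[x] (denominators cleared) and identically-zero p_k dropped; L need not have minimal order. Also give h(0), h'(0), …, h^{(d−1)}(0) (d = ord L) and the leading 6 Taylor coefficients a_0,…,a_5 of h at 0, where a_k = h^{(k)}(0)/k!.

f: a_k = 0, -4, 0, 64/3, 0, -1024/5, …
g: a_k = 3, 6, -6, 12, -30, 84, …
Product ⇒ symmetric product L₀, ord ≤ 2.
L = (12 - 64·x - 64·x^2) + (-4 + 16·x + 192·x^2 + 256·x^3)·Dx + (1 + 8·x + 32·x^2 + 128·x^3 + 256·x^4)·Dx^2  (order 2).
h: a_k = 0, -12, -24, 88, 80, -3112/5, …
ICs: h(0) = 0, h′(0) = -12.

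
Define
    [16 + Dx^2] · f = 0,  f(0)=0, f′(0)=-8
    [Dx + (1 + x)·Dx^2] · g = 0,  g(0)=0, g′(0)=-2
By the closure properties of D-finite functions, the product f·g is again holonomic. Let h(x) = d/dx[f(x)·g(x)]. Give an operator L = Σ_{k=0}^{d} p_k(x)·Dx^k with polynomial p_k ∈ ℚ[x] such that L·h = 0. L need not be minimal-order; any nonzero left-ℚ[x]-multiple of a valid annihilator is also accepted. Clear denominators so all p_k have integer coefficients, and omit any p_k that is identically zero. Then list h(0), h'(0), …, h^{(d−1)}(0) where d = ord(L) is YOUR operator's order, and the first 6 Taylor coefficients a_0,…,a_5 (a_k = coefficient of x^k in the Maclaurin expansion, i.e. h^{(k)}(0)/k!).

L = (96160 + 647168·x + 1757184·x^2 + 2482176·x^3 + 1931264·x^4 + 786432·x^5 + 131072·x^6) + (13728 + 74144·x + 156160·x^2 + 161280·x^3 + 81920·x^4 + 16384·x^5)·Dx + (13546 + 87008·x + 228848·x^2 + 316416·x^3 + 242944·x^4 + 98304·x^5 + 16384·x^6)·Dx^2 + (858 + 4634·x + 9760·x^2 + 10080·x^3 + 5120·x^4 + 1024·x^5)·Dx^3 + (471 + 2910·x + 7439·x^2 + 10080·x^3 + 7640·x^4 + 3072·x^5 + 512·x^6)·Dx^4  (order 4).
h: a_k = 0, 32, -24, -448/3, 260/3, 416/3, …
ICs: h(0) = 0, h′(0) = 32, h′′(0) = -48, h′′′(0) = -896.

f: a_k = 0, -8, 0, 64/3, 0, -256/15, …
g: a_k = 0, -2, 1, -2/3, 1/2, -2/5, …
Sym-product of L_f,L_g gives L₀ (≤ ord 4).
Differentiate: ansatz ord ≤ ord L₀ ⇒ L.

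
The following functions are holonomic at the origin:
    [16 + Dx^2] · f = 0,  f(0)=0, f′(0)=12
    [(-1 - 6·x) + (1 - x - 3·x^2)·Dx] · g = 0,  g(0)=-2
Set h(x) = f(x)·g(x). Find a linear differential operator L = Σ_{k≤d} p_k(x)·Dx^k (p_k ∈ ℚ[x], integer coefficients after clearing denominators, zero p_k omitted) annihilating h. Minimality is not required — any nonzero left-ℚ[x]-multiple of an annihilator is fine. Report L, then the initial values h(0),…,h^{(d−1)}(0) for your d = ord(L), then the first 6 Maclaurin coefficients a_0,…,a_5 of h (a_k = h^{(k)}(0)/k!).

f: a_k = 0, 12, 0, -32, 0, 128/5, …
g: a_k = -2, -2, -8, -14, -38, -80, …
Product ⇒ symmetric product L₀, ord ≤ 2.
L = (-10 + 16·x + 48·x^2) + (2 + 12·x)·Dx + (-1 + x + 3·x^2)·Dx^2  (order 2).
h: a_k = 0, -24, -24, -32, -104, -1256/5, …
ICs: h(0) = 0, h′(0) = -24.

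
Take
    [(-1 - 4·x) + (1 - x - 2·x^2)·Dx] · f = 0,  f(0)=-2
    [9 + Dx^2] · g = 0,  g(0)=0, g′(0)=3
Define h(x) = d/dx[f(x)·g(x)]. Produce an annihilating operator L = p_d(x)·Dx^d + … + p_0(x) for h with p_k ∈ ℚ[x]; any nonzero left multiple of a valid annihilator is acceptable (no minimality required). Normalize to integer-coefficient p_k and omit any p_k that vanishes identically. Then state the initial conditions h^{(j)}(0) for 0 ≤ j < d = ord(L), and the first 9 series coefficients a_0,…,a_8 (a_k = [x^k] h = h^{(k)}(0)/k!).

f: a_k = -2, -2, -6, -10, -22, -42, -86, -170, -342, …
g: a_k = 0, 3, 0, -9/2, 0, 81/40, 0, -243/560, 0, …
f·g: L₀ = L_f ⊗_s L_g, ord ≤ 1·2.
Differentiate: ansatz ord ≤ ord L₀ ⇒ L.
L = (-33 - 162·x - 243·x^2 + 324·x^3 + 324·x^4) + (-6 - 6·x + 108·x^2 + 144·x^3)·Dx + (5 - 14·x - 19·x^2 + 36·x^3 + 36·x^4)·Dx^2  (order 2).
h: a_k = -6, -12, -27, -84, -861/4, -5103/10, -47679/40, -95307/35, -13730067/2240, …
ICs: h(0) = -6, h′(0) = -12.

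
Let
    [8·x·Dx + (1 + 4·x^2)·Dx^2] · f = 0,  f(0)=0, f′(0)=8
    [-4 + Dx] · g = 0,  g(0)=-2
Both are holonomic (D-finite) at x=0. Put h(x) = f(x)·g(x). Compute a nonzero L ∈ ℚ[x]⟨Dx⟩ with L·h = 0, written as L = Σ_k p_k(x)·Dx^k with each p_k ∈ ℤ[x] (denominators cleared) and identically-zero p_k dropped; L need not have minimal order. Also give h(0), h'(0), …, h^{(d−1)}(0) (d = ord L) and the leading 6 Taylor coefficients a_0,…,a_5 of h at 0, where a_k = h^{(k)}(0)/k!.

L = (16 - 32·x + 64·x^2) + (-8 + 8·x - 32·x^2)·Dx + (1 + 4·x^2)·Dx^2  (order 2).
h: a_k = 0, -16, -64, -320/3, -256/3, -256/5, …
ICs: h(0) = 0, h′(0) = -16.

f: a_k = 0, 8, 0, -32/3, 0, 128/5, …
g: a_k = -2, -8, -16, -64/3, -64/3, -256/15, …
h₀=f·g: eliminate ⇒ L₀, order ≤ 2·1.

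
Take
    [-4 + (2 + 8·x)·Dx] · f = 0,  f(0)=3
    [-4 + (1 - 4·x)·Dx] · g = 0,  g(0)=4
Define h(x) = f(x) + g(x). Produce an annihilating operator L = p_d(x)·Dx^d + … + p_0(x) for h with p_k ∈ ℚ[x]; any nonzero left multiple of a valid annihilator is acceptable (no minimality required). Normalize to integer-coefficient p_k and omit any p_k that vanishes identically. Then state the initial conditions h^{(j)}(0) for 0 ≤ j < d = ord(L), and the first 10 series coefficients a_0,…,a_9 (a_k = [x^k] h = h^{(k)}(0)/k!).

L = (40 + 96·x) + (-18 - 112·x - 288·x^2)·Dx + (1 + 12·x - 16·x^2 - 192·x^3)·Dx^2  (order 2).
h: a_k = 7, 22, 58, 268, 994, 4180, 16132, 66328, 259570, 1057156, …
ICs: h(0) = 7, h′(0) = 22.

f: a_k = 3, 6, -6, 12, -30, 84, -252, 792, -2574, 8580, …
g: a_k = 4, 16, 64, 256, 1024, 4096, 16384, 65536, 262144, 1048576, …
L₀ := lclm(L_f,L_g); ord L₀ ≤ 1+1.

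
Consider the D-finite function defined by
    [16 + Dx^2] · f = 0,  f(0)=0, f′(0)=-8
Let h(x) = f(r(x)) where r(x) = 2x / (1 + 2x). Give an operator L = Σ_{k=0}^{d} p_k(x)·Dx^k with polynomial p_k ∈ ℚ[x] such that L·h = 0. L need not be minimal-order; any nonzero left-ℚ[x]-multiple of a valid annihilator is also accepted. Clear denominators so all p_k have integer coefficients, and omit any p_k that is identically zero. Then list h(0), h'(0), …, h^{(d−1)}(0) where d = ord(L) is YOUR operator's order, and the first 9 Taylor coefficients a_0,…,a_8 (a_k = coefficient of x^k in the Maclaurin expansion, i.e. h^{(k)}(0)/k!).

f: a_k = 0, -8, 0, 64/3, 0, -256/15, 0, 2048/315, 0, …
Substitute x→r, Dx→(1/r')Dx; clear ⇒ L₀.
L = 64 + (4 + 24·x + 48·x^2 + 32·x^3)·Dx + (1 + 8·x + 24·x^2 + 32·x^3 + 16·x^4)·Dx^2  (order 2).
h: a_k = 0, -16, 32, 320/3, -896, 49408/15, -7680, 2520064/315, 1288192/45, …
ICs: h(0) = 0, h′(0) = -16.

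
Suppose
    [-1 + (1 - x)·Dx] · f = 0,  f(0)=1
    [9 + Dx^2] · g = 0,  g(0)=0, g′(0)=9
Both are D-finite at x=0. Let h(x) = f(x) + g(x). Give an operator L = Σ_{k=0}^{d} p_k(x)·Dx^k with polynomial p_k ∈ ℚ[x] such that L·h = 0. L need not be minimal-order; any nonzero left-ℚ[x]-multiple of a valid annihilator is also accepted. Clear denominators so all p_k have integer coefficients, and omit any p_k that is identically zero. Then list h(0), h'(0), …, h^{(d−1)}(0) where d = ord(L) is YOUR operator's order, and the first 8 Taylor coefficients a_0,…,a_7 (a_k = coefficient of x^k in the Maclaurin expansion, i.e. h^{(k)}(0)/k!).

L = (135 - 162·x + 81·x^2) + (-99 + 261·x - 243·x^2 + 81·x^3)·Dx + (15 - 18·x + 9·x^2)·Dx^2 + (-11 + 29·x - 27·x^2 + 9·x^3)·Dx^3  (order 3).
h: a_k = 1, 10, 1, -25/2, 1, 283/40, 1, -169/560, …
ICs: h(0) = 1, h′(0) = 10, h′′(0) = 2.

f: a_k = 1, 1, 1, 1, 1, 1, 1, 1, …
g: a_k = 0, 9, 0, -27/2, 0, 243/40, 0, -729/560, …
h₀=f+g: left-lcm gives L₀, ord ≤ 3.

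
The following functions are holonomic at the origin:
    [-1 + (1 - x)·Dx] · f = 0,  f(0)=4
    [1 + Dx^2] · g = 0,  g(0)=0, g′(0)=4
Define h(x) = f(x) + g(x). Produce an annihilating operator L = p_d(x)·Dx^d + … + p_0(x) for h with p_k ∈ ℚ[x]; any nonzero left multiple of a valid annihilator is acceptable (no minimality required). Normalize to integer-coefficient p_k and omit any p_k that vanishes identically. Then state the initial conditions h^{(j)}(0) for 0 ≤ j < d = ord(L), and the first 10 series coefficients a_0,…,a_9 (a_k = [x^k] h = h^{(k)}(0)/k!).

f: a_k = 4, 4, 4, 4, 4, 4, 4, 4, 4, 4, …
g: a_k = 0, 4, 0, -2/3, 0, 1/30, 0, -1/1260, 0, 1/90720, …
h₀=f+g: left-lcm gives L₀, ord ≤ 3.
L = (7 - 2·x + x^2) + (-3 + 5·x - 3·x^2 + x^3)·Dx + (7 - 2·x + x^2)·Dx^2 + (-3 + 5·x - 3·x^2 + x^3)·Dx^3  (order 3).
h: a_k = 4, 8, 4, 10/3, 4, 121/30, 4, 5039/1260, 4, 362881/90720, …
ICs: h(0) = 4, h′(0) = 8, h′′(0) = 8.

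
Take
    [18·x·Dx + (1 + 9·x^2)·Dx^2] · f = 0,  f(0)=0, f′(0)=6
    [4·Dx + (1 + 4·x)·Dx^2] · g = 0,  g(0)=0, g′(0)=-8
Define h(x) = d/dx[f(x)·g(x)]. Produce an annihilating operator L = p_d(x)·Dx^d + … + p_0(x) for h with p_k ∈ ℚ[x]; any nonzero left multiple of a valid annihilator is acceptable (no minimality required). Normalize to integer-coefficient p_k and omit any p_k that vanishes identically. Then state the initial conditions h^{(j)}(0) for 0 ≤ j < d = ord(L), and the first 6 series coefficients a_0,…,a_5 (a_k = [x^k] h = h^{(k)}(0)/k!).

L = (2448 + 17280·x + 76464·x^2 + 518400·x^3 + 1399680·x^4 + 2426112·x^5 + 1679616·x^7) + (452 + 10800·x + 98028·x^2 + 491184·x^3 + 1840320·x^4 + 4339008·x^5 + 6531840·x^6 + 1259712·x^7 + 5878656·x^8)·Dx + (136 + 1912·x + 18576·x^2 + 103608·x^3 + 389448·x^4 + 1100304·x^5 + 2239488·x^6 + 3277584·x^7 + 1259712·x^8 + 3359232·x^9)·Dx^2 + (13 + 176·x + 1234·x^2 + 6048·x^3 + 22833·x^4 + 68688·x^5 + 154224·x^6 + 279936·x^7 + 399492·x^8 + 209952·x^9 + 419904·x^10)·Dx^3  (order 3).
h: a_k = 0, -96, 288, -448, 2400, -74016/5, …
ICs: h(0) = 0, h′(0) = -96, h′′(0) = 576.

f: a_k = 0, 6, 0, -18, 0, 486/5, …
g: a_k = 0, -8, 16, -128/3, 128, -2048/5, …
L₀ := L_f ⊗_s L_g (sym. prod.), ord ≤ 4.
Differentiate: ansatz ord ≤ ord L₀ ⇒ L.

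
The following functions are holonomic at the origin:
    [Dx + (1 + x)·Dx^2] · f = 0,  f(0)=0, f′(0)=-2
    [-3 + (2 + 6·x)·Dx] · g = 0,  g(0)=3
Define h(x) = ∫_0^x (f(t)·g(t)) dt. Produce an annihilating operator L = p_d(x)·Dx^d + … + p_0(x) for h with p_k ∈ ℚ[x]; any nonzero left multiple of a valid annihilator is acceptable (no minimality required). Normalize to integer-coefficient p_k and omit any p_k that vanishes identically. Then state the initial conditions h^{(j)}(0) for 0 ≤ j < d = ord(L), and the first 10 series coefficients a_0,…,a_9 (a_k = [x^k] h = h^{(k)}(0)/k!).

f: a_k = 0, -2, 1, -2/3, 1/2, -2/5, 1/3, -2/7, 1/4, -2/9, …
g: a_k = 3, 9/2, -27/8, 81/16, -1215/128, 5103/256, -45927/1024, 216513/2048, -8444007/32768, 42220035/65536, …
Sym-product of L_f,L_g gives L₀ (≤ ord 2).
h=∫₀ˣh₀: take L = L₀·Dx.
L = (21 + 9·x)·Dx + (-8 - 24·x)·Dx^2 + (4 + 28·x + 60·x^2 + 36·x^3)·Dx^3  (order 3).
h: a_k = 0, 0, -3, -2, 37/16, -3, 2917/640, -17671/2240, 2159127/143360, -830323/26880, …
ICs: h(0) = 0, h′(0) = 0, h′′(0) = -6.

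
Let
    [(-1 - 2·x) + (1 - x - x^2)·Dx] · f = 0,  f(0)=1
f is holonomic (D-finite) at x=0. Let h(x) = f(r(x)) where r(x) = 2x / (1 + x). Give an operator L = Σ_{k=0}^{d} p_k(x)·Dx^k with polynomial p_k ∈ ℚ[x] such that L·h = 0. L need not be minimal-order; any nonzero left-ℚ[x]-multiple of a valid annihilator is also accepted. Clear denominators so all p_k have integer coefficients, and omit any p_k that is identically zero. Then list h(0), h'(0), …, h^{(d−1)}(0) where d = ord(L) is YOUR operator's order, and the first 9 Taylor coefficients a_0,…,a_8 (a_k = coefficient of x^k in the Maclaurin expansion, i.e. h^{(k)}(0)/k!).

L = (2 + 10·x) + (-1 - x + 5·x^2 + 5·x^3)·Dx  (order 1).
h: a_k = 1, 2, 6, 10, 30, 50, 150, 250, 750, …
ICs: h(0) = 1.

f: a_k = 1, 1, 2, 3, 5, 8, 13, 21, 34, …
L₀ from L_f via x↦r, Dx↦r'^{-1}Dx.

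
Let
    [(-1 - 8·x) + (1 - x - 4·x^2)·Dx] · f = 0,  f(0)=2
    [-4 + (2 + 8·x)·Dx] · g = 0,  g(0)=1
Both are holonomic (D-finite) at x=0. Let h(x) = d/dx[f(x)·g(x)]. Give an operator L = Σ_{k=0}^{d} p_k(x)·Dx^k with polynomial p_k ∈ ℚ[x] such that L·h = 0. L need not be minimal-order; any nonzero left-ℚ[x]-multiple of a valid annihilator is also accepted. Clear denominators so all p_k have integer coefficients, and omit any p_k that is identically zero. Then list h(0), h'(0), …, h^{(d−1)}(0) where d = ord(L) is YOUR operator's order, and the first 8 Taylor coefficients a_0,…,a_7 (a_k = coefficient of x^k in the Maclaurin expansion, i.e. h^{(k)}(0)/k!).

f: a_k = 2, 2, 10, 18, 58, 130, 362, 882, …
g: a_k = 1, 2, -2, 4, -10, 28, -84, 264, …
Sym-product of L_f,L_g gives L₀ (≤ ord 1).
h=h₀': d/dx-closure on L₀ ⇒ L.
L = (10 + 156·x + 540·x^2 + 800·x^3 + 960·x^4) + (-3 - 19·x - 30·x^2 + 56·x^3 + 352·x^4 + 384·x^5)·Dx  (order 1).
h: a_k = 6, 20, 126, 248, 1430, 2196, 14266, 14288, …
ICs: h(0) = 6.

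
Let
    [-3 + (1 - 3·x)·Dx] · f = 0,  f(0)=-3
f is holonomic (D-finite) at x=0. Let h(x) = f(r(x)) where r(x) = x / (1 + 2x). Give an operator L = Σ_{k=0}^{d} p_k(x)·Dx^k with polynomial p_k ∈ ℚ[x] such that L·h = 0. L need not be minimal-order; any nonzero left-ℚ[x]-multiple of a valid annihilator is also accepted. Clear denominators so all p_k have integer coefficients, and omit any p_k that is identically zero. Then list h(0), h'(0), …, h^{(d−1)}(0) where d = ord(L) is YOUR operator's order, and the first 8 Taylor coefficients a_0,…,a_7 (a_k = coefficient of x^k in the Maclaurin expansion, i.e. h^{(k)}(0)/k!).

f: a_k = -3, -9, -27, -81, -243, -729, -2187, -6561, …
L₀ from L_f via x↦r, Dx↦r'^{-1}Dx.
L = 3 + (-1 - x + 2·x^2)·Dx  (order 1).
h: a_k = -3, -9, -9, -9, -9, -9, -9, -9, …
ICs: h(0) = -3.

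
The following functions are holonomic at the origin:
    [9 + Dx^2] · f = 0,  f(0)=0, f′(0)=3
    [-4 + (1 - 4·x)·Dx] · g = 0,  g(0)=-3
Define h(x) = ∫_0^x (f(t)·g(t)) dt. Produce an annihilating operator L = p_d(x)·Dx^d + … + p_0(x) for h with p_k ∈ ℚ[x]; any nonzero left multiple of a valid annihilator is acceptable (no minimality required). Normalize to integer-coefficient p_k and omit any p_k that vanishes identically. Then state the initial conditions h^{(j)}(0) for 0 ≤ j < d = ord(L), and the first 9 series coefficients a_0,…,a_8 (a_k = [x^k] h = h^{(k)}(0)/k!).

f: a_k = 0, 3, 0, -9/2, 0, 81/40, 0, -243/560, 0, …
g: a_k = -3, -12, -48, -192, -768, -3072, -12288, -49152, -196608, …
Sym-product of L_f,L_g gives L₀ (≤ ord 2).
h=∫₀ˣh₀: take L = L₀·Dx.
L = (-9 + 36·x)·Dx + 8·Dx^2 + (-1 + 4·x)·Dx^3  (order 3).
h: a_k = 0, 0, -9/2, -12, -261/8, -522/5, -27921/80, -83763/70, -18762183/4480, …
ICs: h(0) = 0, h′(0) = 0, h′′(0) = -9.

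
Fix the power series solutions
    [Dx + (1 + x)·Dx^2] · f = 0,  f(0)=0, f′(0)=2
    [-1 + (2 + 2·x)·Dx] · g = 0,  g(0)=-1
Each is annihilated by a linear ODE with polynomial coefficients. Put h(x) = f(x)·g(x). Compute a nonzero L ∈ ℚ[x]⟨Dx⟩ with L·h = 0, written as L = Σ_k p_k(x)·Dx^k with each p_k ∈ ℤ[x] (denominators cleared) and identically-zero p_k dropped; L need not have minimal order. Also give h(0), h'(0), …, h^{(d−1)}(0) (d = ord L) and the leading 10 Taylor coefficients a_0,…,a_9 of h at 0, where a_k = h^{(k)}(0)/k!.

L = 1 + (4 + 8·x + 4·x^2)·Dx^2  (order 2).
h: a_k = 0, -2, 0, 1/12, -1/12, 71/960, -31/480, 3043/53760, -2689/53760, 46027/1032192, …
ICs: h(0) = 0, h′(0) = -2.

f: a_k = 0, 2, -1, 2/3, -1/2, 2/5, -1/3, 2/7, -1/4, 2/9, …
g: a_k = -1, -1/2, 1/8, -1/16, 5/128, -7/256, 21/1024, -33/2048, 429/32768, -715/65536, …
Sym-product of L_f,L_g gives L₀ (≤ ord 2).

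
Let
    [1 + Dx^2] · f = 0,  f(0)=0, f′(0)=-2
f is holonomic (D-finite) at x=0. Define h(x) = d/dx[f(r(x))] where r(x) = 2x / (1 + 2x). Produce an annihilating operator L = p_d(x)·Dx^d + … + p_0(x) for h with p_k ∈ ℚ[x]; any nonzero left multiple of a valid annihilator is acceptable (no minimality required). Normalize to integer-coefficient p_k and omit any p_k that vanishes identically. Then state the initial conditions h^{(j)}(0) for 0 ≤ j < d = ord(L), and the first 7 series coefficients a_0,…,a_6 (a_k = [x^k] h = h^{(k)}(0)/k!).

f: a_k = 0, -2, 0, 1/3, 0, -1/60, 0, …
Substitute x→r, Dx→(1/r')Dx; clear ⇒ L₀.
h=h₀': d/dx-closure on L₀ ⇒ L.
L = (28 + 96·x + 96·x^2) + (12 + 72·x + 144·x^2 + 96·x^3)·Dx + (1 + 8·x + 24·x^2 + 32·x^3 + 16·x^4)·Dx^2  (order 2).
h: a_k = -4, 16, -40, 64, -8/3, -480, 110896/45, …
ICs: h(0) = -4, h′(0) = 16.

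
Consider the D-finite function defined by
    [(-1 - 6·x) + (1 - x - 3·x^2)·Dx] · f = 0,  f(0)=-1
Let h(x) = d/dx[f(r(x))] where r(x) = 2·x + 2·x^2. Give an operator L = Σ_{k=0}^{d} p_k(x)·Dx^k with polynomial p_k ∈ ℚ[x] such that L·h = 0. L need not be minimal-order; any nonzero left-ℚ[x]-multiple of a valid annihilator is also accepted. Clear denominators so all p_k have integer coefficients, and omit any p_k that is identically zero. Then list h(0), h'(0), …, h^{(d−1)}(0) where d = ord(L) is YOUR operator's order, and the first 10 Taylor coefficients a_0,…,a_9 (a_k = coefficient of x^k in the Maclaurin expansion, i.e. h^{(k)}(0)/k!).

f: a_k = -1, -1, -4, -7, -19, -40, -97, -217, -508, -1159, …
Substitute x→r, Dx→(1/r')Dx; clear ⇒ L₀.
Differentiate: ansatz ord ≤ ord L₀ ⇒ L.
L = (18 + 156·x + 804·x^2 + 2736·x^3 + 4968·x^4 + 4320·x^5 + 1440·x^6) + (-1 - 12·x + 6·x^2 + 268·x^3 + 900·x^4 + 1368·x^5 + 1008·x^6 + 288·x^7)·Dx  (order 1).
h: a_k = -2, -36, -264, -1952, -13320, -86928, -553280, -3445632, -21128832, -127959680, …
ICs: h(0) = -2.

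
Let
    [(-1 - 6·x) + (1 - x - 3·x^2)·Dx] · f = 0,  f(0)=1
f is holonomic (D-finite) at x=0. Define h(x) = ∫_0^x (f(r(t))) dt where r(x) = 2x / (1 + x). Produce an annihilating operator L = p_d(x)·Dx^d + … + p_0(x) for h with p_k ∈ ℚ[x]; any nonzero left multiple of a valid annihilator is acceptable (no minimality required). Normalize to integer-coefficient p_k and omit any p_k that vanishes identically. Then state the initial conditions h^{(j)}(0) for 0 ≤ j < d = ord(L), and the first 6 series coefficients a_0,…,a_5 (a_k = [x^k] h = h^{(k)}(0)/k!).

f: a_k = 1, 1, 4, 7, 19, 40, …
f∘r: x↦r, Dx↦Dx/r' in L_f ⇒ L₀.
h=∫₀ˣh₀: take L = L₀·Dx.
L = (2 + 26·x)·Dx + (-1 - x + 13·x^2 + 13·x^3)·Dx^2  (order 2).
h: a_k = 0, 1, 1, 14/3, 13/2, 182/5, …
ICs: h(0) = 0, h′(0) = 1.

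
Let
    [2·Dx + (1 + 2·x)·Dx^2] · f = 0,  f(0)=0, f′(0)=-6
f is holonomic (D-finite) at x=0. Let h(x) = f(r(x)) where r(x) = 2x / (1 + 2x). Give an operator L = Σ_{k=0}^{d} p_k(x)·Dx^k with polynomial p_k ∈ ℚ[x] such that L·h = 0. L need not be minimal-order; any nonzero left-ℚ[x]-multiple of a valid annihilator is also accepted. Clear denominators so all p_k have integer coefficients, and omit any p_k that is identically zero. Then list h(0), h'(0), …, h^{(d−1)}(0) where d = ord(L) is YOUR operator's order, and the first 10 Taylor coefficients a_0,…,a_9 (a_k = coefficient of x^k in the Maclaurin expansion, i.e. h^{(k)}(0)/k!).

L = (8 + 24·x)·Dx + (1 + 8·x + 12·x^2)·Dx^2  (order 2).
h: a_k = 0, -12, 48, -208, 960, -23232/5, 23296, -839424/7, 629760, -10077184/3, …
ICs: h(0) = 0, h′(0) = -12.

f: a_k = 0, -6, 6, -8, 12, -96/5, 32, -384/7, 96, -512/3, …
f∘r: x↦r, Dx↦Dx/r' in L_f ⇒ L₀.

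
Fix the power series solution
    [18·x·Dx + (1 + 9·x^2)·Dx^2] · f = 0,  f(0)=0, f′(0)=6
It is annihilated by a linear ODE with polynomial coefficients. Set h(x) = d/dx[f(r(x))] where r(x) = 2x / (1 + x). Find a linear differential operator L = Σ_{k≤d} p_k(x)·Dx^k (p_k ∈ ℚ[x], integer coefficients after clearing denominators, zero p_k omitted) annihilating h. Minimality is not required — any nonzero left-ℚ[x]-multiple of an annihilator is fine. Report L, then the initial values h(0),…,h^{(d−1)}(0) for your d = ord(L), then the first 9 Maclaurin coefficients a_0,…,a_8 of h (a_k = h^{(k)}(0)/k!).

L = (2 + 74·x) + (1 + 2·x + 37·x^2)·Dx  (order 1).
h: a_k = 12, -24, -396, 1680, 11292, -84744, -248316, 3632160, 1923372, …
ICs: h(0) = 12.

f: a_k = 0, 6, 0, -18, 0, 486/5, 0, -4374/7, 0, …
f∘r: x↦r, Dx↦Dx/r' in L_f ⇒ L₀.
Differentiate: ansatz ord ≤ ord L₀ ⇒ L.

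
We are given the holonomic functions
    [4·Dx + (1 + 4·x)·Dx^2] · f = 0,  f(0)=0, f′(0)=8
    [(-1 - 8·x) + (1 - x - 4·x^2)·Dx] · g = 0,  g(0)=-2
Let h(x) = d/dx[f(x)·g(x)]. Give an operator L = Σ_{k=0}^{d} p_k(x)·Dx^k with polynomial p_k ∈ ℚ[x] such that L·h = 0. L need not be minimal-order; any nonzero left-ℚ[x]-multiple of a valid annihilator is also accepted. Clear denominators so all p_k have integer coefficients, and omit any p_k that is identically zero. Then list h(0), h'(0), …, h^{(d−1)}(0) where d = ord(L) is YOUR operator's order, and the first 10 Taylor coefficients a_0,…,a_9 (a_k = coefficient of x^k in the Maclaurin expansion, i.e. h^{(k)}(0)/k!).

f: a_k = 0, 8, -16, 128/3, -128, 2048/5, -4096/3, 32768/7, -16384, 524288/9, …
g: a_k = -2, -2, -10, -18, -58, -130, -362, -882, -2330, -5858, …
L₀ := L_f ⊗_s L_g (sym. prod.), ord ≤ 2.
Derive L from L₀ (diff closure).
L = (152 + 864·x + 2304·x^2) + (1 + 100·x + 960·x^2 + 1792·x^3)·Dx + (-3 - 25·x - 24·x^2 + 176·x^3 + 256·x^4)·Dx^2  (order 2).
h: a_k = -16, 32, -400, 2240/3, -17488/3, 69344/5, -82000, 25451648/105, -41915792/35, 256764512/63, …
ICs: h(0) = -16, h′(0) = 32.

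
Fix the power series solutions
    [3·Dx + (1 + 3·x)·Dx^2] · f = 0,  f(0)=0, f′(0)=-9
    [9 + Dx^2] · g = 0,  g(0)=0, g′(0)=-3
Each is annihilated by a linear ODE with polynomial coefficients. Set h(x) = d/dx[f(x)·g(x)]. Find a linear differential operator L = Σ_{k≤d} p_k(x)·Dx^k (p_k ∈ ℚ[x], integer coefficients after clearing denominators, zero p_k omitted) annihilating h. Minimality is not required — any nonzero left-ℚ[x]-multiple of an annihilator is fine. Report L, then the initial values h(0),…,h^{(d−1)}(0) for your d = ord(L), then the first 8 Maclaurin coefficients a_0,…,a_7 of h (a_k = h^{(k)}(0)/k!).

f: a_k = 0, -9, 27/2, -27, 243/4, -729/5, 729/2, -6561/7, …
g: a_k = 0, -3, 0, 9/2, 0, -81/40, 0, 243/560, …
h₀=f·g: eliminate ⇒ L₀, order ≤ 2·2.
Differentiate: ansatz ord ≤ ord L₀ ⇒ L.
L = (-675 - 3564·x - 10206·x^2 + 8748·x^3 + 94041·x^4 + 157464·x^5 + 78732·x^6) + (-216 - 864·x + 1620·x^2 + 14580·x^3 + 29160·x^4 + 17496·x^5)·Dx + (-84 - 396·x - 378·x^2 + 5832·x^3 + 23814·x^4 + 34992·x^5 + 17496·x^6)·Dx^2 + (-24 - 96·x + 180·x^2 + 1620·x^3 + 3240·x^4 + 1944·x^5)·Dx^3 + (-1 + 84·x^2 + 540·x^3 + 1485·x^4 + 1944·x^5 + 972·x^6)·Dx^4  (order 4).
h: a_k = 0, 54, -243/2, 162, -1215/2, 8019/4, -474579/80, 247131/14, …
ICs: h(0) = 0, h′(0) = 54, h′′(0) = -243, h′′′(0) = 972.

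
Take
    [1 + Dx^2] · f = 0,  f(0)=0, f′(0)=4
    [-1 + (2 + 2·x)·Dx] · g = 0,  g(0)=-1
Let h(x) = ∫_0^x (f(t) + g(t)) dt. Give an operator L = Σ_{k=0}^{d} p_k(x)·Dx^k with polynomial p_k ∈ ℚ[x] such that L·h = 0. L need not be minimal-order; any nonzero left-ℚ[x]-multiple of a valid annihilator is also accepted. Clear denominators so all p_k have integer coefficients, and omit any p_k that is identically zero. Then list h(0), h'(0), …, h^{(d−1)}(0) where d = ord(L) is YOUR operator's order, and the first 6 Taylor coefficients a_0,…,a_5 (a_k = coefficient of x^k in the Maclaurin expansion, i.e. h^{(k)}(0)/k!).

L = (-7 - 8·x - 4·x^2)·Dx + (6 + 22·x + 24·x^2 + 8·x^3)·Dx^2 + (-7 - 8·x - 4·x^2)·Dx^3 + (6 + 22·x + 24·x^2 + 8·x^3)·Dx^4  (order 4).
h: a_k = 0, -1, 7/4, 1/24, -35/192, 1/128, …
ICs: h(0) = 0, h′(0) = -1, h′′(0) = 7/2, h′′′(0) = 1/4.

f: a_k = 0, 4, 0, -2/3, 0, 1/30, …
g: a_k = -1, -1/2, 1/8, -1/16, 5/128, -7/256, …
Sum ⇒ L₀ = lclm(L_f,L_g) in ℚ(x)⟨Dx⟩.
h=∫₀ˣh₀: take L = L₀·Dx.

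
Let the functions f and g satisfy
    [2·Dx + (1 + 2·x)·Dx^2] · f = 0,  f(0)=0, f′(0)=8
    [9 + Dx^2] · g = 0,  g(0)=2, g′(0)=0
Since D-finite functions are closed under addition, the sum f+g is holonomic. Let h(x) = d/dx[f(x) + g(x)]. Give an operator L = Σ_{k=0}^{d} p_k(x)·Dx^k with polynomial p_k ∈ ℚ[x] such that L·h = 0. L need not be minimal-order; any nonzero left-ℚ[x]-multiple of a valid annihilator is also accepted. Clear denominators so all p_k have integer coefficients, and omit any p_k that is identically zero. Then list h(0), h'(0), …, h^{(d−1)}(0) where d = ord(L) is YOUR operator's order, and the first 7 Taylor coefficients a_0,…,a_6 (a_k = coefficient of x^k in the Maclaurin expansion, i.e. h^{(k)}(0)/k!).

f: a_k = 0, 8, -8, 32/3, -16, 128/5, -128/3, …
g: a_k = 2, 0, -9, 0, 27/4, 0, -81/40, …
f+g: L₀ = lclm(L_f,L_g), ord ≤ 2+2.
Derive L from L₀ (diff closure).
L = (594 + 648·x + 648·x^2) + (153 + 630·x + 972·x^2 + 648·x^3)·Dx + (66 + 72·x + 72·x^2)·Dx^2 + (17 + 70·x + 108·x^2 + 72·x^3)·Dx^3  (order 3).
h: a_k = 8, -34, 32, -37, 128, -5363/20, 512, …
ICs: h(0) = 8, h′(0) = -34, h′′(0) = 64.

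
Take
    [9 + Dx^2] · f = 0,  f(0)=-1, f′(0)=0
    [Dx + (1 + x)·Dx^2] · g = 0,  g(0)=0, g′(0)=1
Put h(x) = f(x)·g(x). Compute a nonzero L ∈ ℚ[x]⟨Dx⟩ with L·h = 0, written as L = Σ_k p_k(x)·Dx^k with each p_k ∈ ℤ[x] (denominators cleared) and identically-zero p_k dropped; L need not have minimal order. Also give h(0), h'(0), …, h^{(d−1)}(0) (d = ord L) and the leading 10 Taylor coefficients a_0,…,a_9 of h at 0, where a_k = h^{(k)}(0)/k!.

f: a_k = -1, 0, 9/2, 0, -27/8, 0, 81/80, 0, -729/4480, 0, …
g: a_k = 0, 1, -1/2, 1/3, -1/4, 1/5, -1/6, 1/7, -1/8, 1/9, …
Product ⇒ symmetric product L₀, ord ≤ 4.
L = (2493 + 10854·x + 17091·x^2 + 11664·x^3 + 2916·x^4) + (612 + 1908·x + 1944·x^2 + 648·x^3)·Dx + (592 + 2484·x + 3834·x^2 + 2592·x^3 + 648·x^4)·Dx^2 + (68 + 212·x + 216·x^2 + 72·x^3)·Dx^3 + (35 + 142·x + 215·x^2 + 144·x^3 + 36·x^4)·Dx^4  (order 4).
h: a_k = 0, -1, 1/2, 25/6, -2, -83/40, 35/48, 361/560, -23/80, 1271/40320, …
ICs: h(0) = 0, h′(0) = -1, h′′(0) = 1, h′′′(0) = 25.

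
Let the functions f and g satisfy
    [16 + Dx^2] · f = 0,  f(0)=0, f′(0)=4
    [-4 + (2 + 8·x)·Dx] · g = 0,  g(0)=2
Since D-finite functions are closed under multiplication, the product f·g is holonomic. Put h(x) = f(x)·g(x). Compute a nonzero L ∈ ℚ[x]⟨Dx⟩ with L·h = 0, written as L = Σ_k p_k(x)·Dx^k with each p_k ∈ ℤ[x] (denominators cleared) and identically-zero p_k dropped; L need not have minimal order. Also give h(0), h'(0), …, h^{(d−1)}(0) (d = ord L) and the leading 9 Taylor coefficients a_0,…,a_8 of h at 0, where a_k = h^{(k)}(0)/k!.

f: a_k = 0, 4, 0, -32/3, 0, 128/15, 0, -1024/315, 0, …
g: a_k = 2, 4, -4, 8, -20, 56, -168, 528, -1716, …
f·g: L₀ = L_f ⊗_s L_g, ord ≤ 2·1.
L = (28 + 128·x + 256·x^2) + (-4 - 16·x)·Dx + (1 + 8·x + 16·x^2)·Dx^2  (order 2).
h: a_k = 0, 8, 16, -112/3, -32/3, -304/15, 864/5, -31456/63, 494528/315, …
ICs: h(0) = 0, h′(0) = 8.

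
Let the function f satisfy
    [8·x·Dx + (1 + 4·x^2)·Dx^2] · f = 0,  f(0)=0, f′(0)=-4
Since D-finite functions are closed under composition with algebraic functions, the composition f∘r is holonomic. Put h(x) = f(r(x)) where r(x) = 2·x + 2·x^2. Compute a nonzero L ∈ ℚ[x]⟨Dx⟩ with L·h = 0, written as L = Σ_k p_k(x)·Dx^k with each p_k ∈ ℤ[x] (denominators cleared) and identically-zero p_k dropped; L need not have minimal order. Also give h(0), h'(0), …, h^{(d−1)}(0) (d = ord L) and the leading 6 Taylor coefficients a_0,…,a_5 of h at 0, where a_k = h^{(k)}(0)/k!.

L = (-2 + 32·x + 128·x^2 + 192·x^3 + 96·x^4)·Dx + (1 + 2·x + 16·x^2 + 64·x^3 + 80·x^4 + 32·x^5)·Dx^2  (order 2).
h: a_k = 0, -8, -8, 128/3, 128, -1408/5, …
ICs: h(0) = 0, h′(0) = -8.

f: a_k = 0, -4, 0, 16/3, 0, -64/5, …
Substitute x→r, Dx→(1/r')Dx; clear ⇒ L₀.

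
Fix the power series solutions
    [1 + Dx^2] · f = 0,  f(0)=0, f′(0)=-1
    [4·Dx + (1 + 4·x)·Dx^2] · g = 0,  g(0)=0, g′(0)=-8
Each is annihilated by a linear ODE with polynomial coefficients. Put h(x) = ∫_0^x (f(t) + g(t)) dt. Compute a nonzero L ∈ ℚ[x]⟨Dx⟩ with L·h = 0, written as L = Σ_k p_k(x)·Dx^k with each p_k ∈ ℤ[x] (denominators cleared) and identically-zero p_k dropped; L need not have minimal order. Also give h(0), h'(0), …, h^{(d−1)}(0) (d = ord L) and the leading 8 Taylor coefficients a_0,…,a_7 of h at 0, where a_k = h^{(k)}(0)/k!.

L = (388 + 32·x + 64·x^2)·Dx^2 + (33 + 140·x + 48·x^2 + 64·x^3)·Dx^3 + (388 + 32·x + 64·x^2)·Dx^4 + (33 + 140·x + 48·x^2 + 64·x^3)·Dx^5  (order 5).
h: a_k = 0, 0, -9/2, 16/3, -85/8, 128/5, -49153/720, 4096/21, …
ICs: h(0) = 0, h′(0) = 0, h′′(0) = -9, h′′′(0) = 32, h′′′′(0) = -255.

f: a_k = 0, -1, 0, 1/6, 0, -1/120, 0, 1/5040, …
g: a_k = 0, -8, 16, -128/3, 128, -2048/5, 4096/3, -32768/7, …
Sum ⇒ L₀ = lclm(L_f,L_g) in ℚ(x)⟨Dx⟩.
Integrate: L := L₀·Dx.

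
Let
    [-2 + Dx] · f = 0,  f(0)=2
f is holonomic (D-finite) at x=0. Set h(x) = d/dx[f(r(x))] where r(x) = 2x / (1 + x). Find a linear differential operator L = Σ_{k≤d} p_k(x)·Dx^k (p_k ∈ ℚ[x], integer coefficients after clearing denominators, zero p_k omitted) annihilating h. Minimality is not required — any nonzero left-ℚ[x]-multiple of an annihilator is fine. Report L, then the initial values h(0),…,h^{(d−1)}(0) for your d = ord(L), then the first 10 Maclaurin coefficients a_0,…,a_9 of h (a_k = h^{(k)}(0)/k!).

f: a_k = 2, 4, 4, 8/3, 4/3, 8/15, 8/45, 16/315, 4/315, 8/2835, …
Substitute x→r, Dx→(1/r')Dx; clear ⇒ L₀.
h₀' ⇒ L via d/dx closure of L₀.
L = (2 - 2·x) + (-1 - 2·x - x^2)·Dx  (order 1).
h: a_k = 8, 16, -8, -32/3, 56/3, -176/15, -136/45, 5056/315, -6632/315, 47344/2835, …
ICs: h(0) = 8.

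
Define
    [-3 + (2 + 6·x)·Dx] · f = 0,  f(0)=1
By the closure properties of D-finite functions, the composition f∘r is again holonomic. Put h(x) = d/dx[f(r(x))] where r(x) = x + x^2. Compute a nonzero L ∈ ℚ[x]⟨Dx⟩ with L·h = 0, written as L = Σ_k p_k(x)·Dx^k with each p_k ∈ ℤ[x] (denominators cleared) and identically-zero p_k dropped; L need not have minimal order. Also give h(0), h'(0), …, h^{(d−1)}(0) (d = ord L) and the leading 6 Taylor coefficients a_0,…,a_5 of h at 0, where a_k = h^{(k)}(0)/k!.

L = 1 + (-2 - 10·x - 18·x^2 - 12·x^3)·Dx  (order 1).
h: a_k = 3/2, 3/4, -27/16, 99/32, -1215/256, 2997/512, …
ICs: h(0) = 3/2.

f: a_k = 1, 3/2, -9/8, 27/16, -405/128, 1701/256, …
Substitute x→r, Dx→(1/r')Dx; clear ⇒ L₀.
Derive L from L₀ (diff closure).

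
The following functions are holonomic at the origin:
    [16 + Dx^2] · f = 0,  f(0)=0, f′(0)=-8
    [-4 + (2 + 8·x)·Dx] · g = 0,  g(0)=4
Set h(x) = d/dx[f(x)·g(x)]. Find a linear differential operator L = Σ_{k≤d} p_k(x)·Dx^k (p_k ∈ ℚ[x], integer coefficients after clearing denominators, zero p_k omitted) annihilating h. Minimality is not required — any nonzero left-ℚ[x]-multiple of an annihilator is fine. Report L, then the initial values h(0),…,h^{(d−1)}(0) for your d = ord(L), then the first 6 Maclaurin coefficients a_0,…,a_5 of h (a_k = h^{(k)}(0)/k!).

f: a_k = 0, -8, 0, 64/3, 0, -256/15, …
g: a_k = 4, 8, -8, 16, -40, 112, …
f·g: L₀ = L_f ⊗_s L_g, ord ≤ 2·1.
h₀' ⇒ L via d/dx closure of L₀.
L = (212 + 2304·x + 8704·x^2 + 16384·x^3 + 16384·x^4) + (-4 - 144·x - 768·x^2 - 1024·x^3)·Dx + (7 + 88·x + 432·x^2 + 1024·x^3 + 1024·x^4)·Dx^2  (order 2).
h: a_k = -32, -128, 448, 512/3, 1216/3, -20736/5, …
ICs: h(0) = -32, h′(0) = -128.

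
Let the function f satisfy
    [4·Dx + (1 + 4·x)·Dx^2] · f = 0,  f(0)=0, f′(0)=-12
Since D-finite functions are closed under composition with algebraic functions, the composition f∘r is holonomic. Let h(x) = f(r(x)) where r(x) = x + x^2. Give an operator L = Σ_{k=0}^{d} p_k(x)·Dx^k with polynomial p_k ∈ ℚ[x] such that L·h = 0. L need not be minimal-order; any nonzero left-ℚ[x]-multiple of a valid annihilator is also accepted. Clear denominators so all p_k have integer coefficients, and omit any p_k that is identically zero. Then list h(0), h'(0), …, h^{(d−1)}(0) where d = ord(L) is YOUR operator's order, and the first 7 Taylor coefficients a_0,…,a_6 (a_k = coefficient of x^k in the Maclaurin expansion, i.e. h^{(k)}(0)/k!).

f: a_k = 0, -12, 24, -64, 192, -3072/5, 2048, …
Substitute x→r, Dx→(1/r')Dx; clear ⇒ L₀.
L = 2·Dx + (1 + 2·x)·Dx^2  (order 2).
h: a_k = 0, -12, 12, -16, 24, -192/5, 64, …
ICs: h(0) = 0, h′(0) = -12.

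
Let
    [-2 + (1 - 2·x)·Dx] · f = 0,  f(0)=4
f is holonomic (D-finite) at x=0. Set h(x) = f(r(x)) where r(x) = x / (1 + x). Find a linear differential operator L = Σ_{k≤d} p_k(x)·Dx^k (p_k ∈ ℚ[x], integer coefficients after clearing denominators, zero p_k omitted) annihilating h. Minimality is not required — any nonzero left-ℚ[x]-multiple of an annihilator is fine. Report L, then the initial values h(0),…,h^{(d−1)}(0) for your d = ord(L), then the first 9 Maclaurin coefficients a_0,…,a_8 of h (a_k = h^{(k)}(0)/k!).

L = 2 + (-1 + x^2)·Dx  (order 1).
h: a_k = 4, 8, 8, 8, 8, 8, 8, 8, 8, …
ICs: h(0) = 4.

f: a_k = 4, 8, 16, 32, 64, 128, 256, 512, 1024, …
f∘r: x↦r, Dx↦Dx/r' in L_f ⇒ L₀.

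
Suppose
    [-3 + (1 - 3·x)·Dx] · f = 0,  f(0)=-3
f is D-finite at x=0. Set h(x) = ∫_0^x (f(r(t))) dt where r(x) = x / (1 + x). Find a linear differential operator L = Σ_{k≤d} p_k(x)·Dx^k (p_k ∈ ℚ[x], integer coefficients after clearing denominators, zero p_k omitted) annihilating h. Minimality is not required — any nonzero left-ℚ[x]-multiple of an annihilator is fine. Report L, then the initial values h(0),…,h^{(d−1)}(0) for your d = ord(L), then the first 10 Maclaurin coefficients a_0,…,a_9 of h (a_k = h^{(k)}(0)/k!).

L = 3·Dx + (-1 + x + 2·x^2)·Dx^2  (order 2).
h: a_k = 0, -3, -9/2, -6, -9, -72/5, -24, -288/7, -72, -128, …
ICs: h(0) = 0, h′(0) = -3.

f: a_k = -3, -9, -27, -81, -243, -729, -2187, -6561, -19683, -59049, …
Change of var in L_f (x↦r) gives L₀.
h=∫h₀ ⇒ L = L₀·Dx.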